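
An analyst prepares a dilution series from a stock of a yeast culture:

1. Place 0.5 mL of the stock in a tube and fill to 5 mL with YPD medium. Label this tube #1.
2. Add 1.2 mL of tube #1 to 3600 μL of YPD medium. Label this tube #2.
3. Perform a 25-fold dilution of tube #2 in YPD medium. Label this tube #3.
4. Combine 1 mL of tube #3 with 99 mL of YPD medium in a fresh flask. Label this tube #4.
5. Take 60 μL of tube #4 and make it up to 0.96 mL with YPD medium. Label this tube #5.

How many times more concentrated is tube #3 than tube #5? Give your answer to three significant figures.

Step 1: 0.5 mL brought to 5 mL → factor 5/0.5 = 10
Step 2: 1.2 mL + 3600 μL = 4.8 mL total → factor 4.8/1.2 = 4
Step 3: 25-fold → factor 25
Step 4: 1 mL + 99 mL = 100 mL total → factor 100/1 = 100
Step 5: 60 μL brought to 0.96 mL → factor 960/60 = 16
Dilution factor to tube #3 = 1000; to tube #5 = 1.6 × 10^6
[tube #3]/[tube #5] = (factor to tube #5)/(factor to tube #3) = 1.6 × 10^6/1000 = 1.60 × 10^3

1.60 × 10^3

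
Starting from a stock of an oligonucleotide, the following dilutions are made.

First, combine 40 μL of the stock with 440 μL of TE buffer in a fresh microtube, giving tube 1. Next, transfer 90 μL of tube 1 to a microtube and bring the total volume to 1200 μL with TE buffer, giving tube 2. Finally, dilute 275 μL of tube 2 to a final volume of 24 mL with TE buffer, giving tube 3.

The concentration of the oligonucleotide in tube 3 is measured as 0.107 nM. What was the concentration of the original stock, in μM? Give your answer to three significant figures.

1.49 μM

Step 1: 40 μL + 440 μL = 480 μL total → factor 480/40 = 12
Step 2: 90 μL brought to 1200 μL → factor 1200/90 = 13.333
Step 3: 275 μL brought to 24 mL → factor 24000/275 = 87.273
Overall dilution factor = 12 × 13.333 × 87.273 = 13964
Stock = 0.107 nM × 13964 = 1494 nM = 1.49 μM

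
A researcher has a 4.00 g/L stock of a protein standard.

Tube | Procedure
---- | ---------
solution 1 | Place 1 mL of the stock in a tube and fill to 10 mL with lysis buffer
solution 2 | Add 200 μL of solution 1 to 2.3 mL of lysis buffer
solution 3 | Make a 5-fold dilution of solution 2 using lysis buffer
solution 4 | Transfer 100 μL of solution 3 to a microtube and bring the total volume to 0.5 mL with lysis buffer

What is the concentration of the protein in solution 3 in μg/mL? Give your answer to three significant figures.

6.40 μg/mL

Step 1: 1 mL brought to 10 mL → factor 10/1 = 10
Step 2: 200 μL + 2.3 mL = 2500 μL total → factor 2500/200 = 12.5
Step 3: 5-fold → factor 5
Dilution factor through solution 3 = 10 × 12.5 × 5 = 625
[solution 3] = 4.00 g/L / 625 = 0.006400 g/L = 6.40 μg/mL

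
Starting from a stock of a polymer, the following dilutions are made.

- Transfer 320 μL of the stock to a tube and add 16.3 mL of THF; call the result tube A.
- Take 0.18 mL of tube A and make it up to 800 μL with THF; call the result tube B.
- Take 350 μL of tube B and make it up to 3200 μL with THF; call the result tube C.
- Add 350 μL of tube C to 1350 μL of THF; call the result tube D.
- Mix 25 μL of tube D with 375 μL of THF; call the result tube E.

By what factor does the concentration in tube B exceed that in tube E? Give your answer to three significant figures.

711

Step 1: 320 μL + 16.3 mL = 16620 μL total → factor 16620/320 = 51.938
Step 2: 0.18 mL brought to 800 μL → factor 0.8/0.18 = 4.4444
Step 3: 350 μL brought to 3200 μL → factor 3200/350 = 9.1429
Step 4: 350 μL + 1350 μL = 1700 μL total → factor 1700/350 = 4.8571
Step 5: 25 μL + 375 μL = 400 μL total → factor 400/25 = 16
Dilution factor to tube B = 230.83; to tube E = 1.6401 × 10^5
[tube B]/[tube E] = (factor to tube E)/(factor to tube B) = 1.6401 × 10^5/230.83 = 711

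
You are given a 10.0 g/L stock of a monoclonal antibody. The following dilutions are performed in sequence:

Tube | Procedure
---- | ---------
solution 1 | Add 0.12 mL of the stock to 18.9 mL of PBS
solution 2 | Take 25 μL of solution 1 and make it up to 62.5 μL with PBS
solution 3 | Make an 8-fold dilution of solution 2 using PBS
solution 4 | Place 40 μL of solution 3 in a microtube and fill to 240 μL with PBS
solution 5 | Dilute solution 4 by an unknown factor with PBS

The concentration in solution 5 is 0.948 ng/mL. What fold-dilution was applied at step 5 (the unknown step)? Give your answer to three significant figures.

Step 1: 0.12 mL + 18.9 mL = 19.02 mL total → factor 19.02/0.12 = 158.5
Step 2: 25 μL brought to 62.5 μL → factor 62.5/25 = 2.5
Step 3: 8-fold → factor 8
Step 4: 40 μL brought to 240 μL → factor 240/40 = 6
Step 5: unknown factor x
Product of known-step factors = 19020
Overall factor = 10.0 g/L / (0.948 ng/mL) = 1.0549 × 10^7
x = 1.0549 × 10^7 / 19020 = 555

555-fold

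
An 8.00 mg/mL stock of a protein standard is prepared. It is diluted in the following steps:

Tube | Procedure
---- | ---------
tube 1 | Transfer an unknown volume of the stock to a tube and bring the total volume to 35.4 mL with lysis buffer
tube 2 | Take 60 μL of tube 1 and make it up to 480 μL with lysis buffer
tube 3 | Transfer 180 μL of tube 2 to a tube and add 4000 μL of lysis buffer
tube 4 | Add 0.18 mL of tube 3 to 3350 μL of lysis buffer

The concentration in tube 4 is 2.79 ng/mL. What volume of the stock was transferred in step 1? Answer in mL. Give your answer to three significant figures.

0.0450 mL

Step 1: v brought to 35.4 mL → factor = 35.4 mL/v
Step 2: 60 μL brought to 480 μL → factor 480/60 = 8
Step 3: 180 μL + 4000 μL = 4180 μL total → factor 4180/180 = 23.222
Step 4: 0.18 mL + 3350 μL = 3.53 mL total → factor 3.53/0.18 = 19.611
Product of known-step factors = 3643.3
Overall factor = 8.00 mg/mL / (2.79 ng/mL) = 2.8674 × 10^6
Step-1 factor = 2.8674 × 10^6 / 3643.3 = 787.03
v = 35.4 mL / 787.03 = 0.0450 mL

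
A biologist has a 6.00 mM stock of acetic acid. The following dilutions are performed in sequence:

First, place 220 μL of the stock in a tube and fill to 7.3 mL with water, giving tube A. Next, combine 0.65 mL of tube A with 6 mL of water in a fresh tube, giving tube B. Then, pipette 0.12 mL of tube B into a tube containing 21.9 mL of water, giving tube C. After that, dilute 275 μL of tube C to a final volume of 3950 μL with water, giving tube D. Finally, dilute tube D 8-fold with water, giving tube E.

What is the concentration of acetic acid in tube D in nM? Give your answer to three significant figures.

Step 1: 220 μL brought to 7.3 mL → factor 7300/220 = 33.182
Step 2: 0.65 mL + 6 mL = 6.65 mL total → factor 6.65/0.65 = 10.231
Step 3: 0.12 mL + 21.9 mL = 22.02 mL total → factor 22.02/0.12 = 183.5
Step 4: 275 μL brought to 3950 μL → factor 3950/275 = 14.364
Dilution factor through tube D = 33.182 × 10.231 × 183.5 × 14.364 = 8.9476 × 10^5
[tube D] = 6.00 mM / 8.9476 × 10^5 = 6.706 × 10^-6 mM = 6.71 nM

6.71 nM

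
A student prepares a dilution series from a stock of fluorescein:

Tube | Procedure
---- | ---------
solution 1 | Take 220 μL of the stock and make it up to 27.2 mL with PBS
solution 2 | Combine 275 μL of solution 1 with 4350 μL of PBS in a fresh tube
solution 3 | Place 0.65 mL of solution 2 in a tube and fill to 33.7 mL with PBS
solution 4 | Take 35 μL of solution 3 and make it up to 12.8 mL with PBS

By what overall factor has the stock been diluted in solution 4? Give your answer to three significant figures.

3.94 × 10^7

Step 1: 220 μL brought to 27.2 mL → factor 27200/220 = 123.64
Step 2: 275 μL + 4350 μL = 4625 μL total → factor 4625/275 = 16.818
Step 3: 0.65 mL brought to 33.7 mL → factor 33.7/0.65 = 51.846
Step 4: 35 μL brought to 12.8 mL → factor 12800/35 = 365.71
Overall dilution factor = 123.64 × 16.818 × 51.846 × 365.71 = 3.9426 × 10^7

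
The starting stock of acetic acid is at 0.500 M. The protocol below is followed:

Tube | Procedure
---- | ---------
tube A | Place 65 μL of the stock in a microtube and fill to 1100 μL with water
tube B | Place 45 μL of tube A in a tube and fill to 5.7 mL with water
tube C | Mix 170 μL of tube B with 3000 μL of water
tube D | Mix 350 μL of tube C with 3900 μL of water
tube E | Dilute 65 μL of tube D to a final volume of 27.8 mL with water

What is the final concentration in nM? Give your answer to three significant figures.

Step 1: 65 μL brought to 1100 μL → factor 1100/65 = 16.923
Step 2: 45 μL brought to 5.7 mL → factor 5700/45 = 126.67
Step 3: 170 μL + 3000 μL = 3170 μL total → factor 3170/170 = 18.647
Step 4: 350 μL + 3900 μL = 4250 μL total → factor 4250/350 = 12.143
Step 5: 65 μL brought to 27.8 mL → factor 27800/65 = 427.69
Overall dilution factor = 16.923 × 126.67 × 18.647 × 12.143 × 427.69 = 2.0759 × 10^8
Final = 0.500 M / 2.0759 × 10^8 = 2.409 × 10^-9 M = 2.41 nM

2.41 nM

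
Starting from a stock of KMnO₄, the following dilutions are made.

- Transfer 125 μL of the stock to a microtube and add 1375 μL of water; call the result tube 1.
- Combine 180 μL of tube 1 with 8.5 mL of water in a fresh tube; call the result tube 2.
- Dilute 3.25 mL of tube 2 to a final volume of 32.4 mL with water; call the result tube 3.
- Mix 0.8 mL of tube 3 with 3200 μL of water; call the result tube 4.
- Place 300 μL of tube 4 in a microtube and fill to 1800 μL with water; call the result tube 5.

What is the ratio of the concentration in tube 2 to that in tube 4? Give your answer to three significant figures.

49.8

Step 1: 125 μL + 1375 μL = 1500 μL total → factor 1500/125 = 12
Step 2: 180 μL + 8.5 mL = 8680 μL total → factor 8680/180 = 48.222
Step 3: 3.25 mL brought to 32.4 mL → factor 32.4/3.25 = 9.9692
Step 4: 0.8 mL + 3200 μL = 4 mL total → factor 4/0.8 = 5
Dilution factor to tube 2 = 578.67; to tube 4 = 28844
[tube 2]/[tube 4] = (factor to tube 4)/(factor to tube 2) = 28844/578.67 = 49.8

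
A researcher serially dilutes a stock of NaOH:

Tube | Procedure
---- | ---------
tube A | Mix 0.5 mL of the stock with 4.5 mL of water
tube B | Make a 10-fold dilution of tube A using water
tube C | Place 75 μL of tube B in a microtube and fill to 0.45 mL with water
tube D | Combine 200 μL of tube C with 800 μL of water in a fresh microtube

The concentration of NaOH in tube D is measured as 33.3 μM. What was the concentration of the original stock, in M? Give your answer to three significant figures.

0.0999 M

Step 1: 0.5 mL + 4.5 mL = 5 mL total → factor 5/0.5 = 10
Step 2: 10-fold → factor 10
Step 3: 75 μL brought to 0.45 mL → factor 450/75 = 6
Step 4: 200 μL + 800 μL = 1000 μL total → factor 1000/200 = 5
Overall dilution factor = 10 × 10 × 6 × 5 = 3000
Stock = 33.3 μM × 3000 = 9.990 × 10^4 μM = 0.0999 M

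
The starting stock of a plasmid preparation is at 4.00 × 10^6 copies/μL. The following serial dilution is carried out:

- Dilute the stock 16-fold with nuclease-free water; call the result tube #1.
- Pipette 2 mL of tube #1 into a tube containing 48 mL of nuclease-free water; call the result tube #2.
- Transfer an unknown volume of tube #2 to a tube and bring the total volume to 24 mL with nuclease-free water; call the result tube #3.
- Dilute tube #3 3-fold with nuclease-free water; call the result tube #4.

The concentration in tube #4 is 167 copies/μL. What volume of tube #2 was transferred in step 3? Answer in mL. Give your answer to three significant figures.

1.20 mL

Step 1: 16-fold → factor 16
Step 2: 2 mL + 48 mL = 50 mL total → factor 50/2 = 25
Step 3: v brought to 24 mL → factor = 24 mL/v
Step 4: 3-fold → factor 3
Product of known-step factors = 1200
Overall factor = 4.00 × 10^6 copies/μL / (167 copies/μL) = 23952
Step-3 factor = 23952 / 1200 = 19.96
v = 24 mL / 19.96 = 1.20 mL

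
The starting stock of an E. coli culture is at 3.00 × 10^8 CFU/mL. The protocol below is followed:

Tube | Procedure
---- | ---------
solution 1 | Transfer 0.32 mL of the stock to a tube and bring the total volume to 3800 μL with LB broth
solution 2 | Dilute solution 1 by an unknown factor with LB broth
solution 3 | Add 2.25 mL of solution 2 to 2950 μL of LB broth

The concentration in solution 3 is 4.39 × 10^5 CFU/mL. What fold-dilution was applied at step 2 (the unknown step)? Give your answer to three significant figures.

24.9-fold

Step 1: 0.32 mL brought to 3800 μL → factor 3.8/0.32 = 11.875
Step 2: unknown factor x
Step 3: 2.25 mL + 2950 μL = 5.2 mL total → factor 5.2/2.25 = 2.3111
Product of known-step factors = 27.444
Overall factor = 3.00 × 10^8 CFU/mL / (4.39 × 10^5 CFU/mL) = 683.37
x = 683.37 / 27.444 = 24.9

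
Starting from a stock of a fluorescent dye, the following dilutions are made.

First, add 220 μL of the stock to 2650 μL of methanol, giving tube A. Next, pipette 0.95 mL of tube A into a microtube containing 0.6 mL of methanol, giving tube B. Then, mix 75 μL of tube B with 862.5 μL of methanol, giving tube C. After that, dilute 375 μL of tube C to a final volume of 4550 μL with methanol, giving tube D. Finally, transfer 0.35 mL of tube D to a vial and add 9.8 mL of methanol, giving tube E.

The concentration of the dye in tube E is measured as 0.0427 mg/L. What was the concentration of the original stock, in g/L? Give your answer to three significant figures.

4.00 g/L

Step 1: 220 μL + 2650 μL = 2870 μL total → factor 2870/220 = 13.045
Step 2: 0.95 mL + 0.6 mL = 1.55 mL total → factor 1.55/0.95 = 1.6316
Step 3: 75 μL + 862.5 μL = 937.5 μL total → factor 937.5/75 = 12.5
Step 4: 375 μL brought to 4550 μL → factor 4550/375 = 12.133
Step 5: 0.35 mL + 9.8 mL = 10.15 mL total → factor 10.15/0.35 = 29
Overall dilution factor = 13.045 × 1.6316 × 12.5 × 12.133 × 29 = 93617
Stock = 0.0427 mg/L × 93617 = 3997 mg/L = 4.00 g/L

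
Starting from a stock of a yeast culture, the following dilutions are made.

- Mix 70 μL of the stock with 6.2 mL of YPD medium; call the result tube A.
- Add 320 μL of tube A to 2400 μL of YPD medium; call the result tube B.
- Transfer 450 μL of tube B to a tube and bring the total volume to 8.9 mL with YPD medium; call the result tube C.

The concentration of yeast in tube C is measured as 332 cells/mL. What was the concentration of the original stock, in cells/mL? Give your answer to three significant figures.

5.00 × 10^6 cells/mL

Step 1: 70 μL + 6.2 mL = 6270 μL total → factor 6270/70 = 89.571
Step 2: 320 μL + 2400 μL = 2720 μL total → factor 2720/320 = 8.5
Step 3: 450 μL brought to 8.9 mL → factor 8900/450 = 19.778
Overall dilution factor = 89.571 × 8.5 × 19.778 = 15058
Stock = 332 cells/mL × 15058 = 5.00 × 10^6 cells/mL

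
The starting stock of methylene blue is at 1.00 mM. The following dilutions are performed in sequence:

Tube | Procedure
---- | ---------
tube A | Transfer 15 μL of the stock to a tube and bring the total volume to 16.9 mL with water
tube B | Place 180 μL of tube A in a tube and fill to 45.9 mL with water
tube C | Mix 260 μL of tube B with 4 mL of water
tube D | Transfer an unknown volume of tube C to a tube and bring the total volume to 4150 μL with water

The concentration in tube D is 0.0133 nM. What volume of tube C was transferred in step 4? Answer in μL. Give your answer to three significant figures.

Step 1: 15 μL brought to 16.9 mL → factor 16900/15 = 1126.7
Step 2: 180 μL brought to 45.9 mL → factor 45900/180 = 255
Step 3: 260 μL + 4 mL = 4260 μL total → factor 4260/260 = 16.385
Step 4: v brought to 4150 μL → factor = 4150 μL/v
Product of known-step factors = 4.7073 × 10^6
Overall factor = 1.00 mM / (0.0133 nM) = 7.5188 × 10^7
Step-4 factor = 7.5188 × 10^7 / 4.7073 × 10^6 = 15.973
v = 4150 μL / 15.973 = 260 μL

260 μL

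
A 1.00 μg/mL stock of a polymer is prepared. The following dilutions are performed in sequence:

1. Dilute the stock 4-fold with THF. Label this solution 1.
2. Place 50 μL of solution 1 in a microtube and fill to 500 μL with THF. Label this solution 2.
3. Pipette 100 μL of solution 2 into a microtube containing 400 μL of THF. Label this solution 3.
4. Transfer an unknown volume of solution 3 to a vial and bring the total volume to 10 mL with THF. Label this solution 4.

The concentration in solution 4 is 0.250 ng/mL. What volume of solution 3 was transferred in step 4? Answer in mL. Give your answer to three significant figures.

Step 1: 4-fold → factor 4
Step 2: 50 μL brought to 500 μL → factor 500/50 = 10
Step 3: 100 μL + 400 μL = 500 μL total → factor 500/100 = 5
Step 4: v brought to 10 mL → factor = 10 mL/v
Product of known-step factors = 200
Overall factor = 1.00 μg/mL / (0.250 ng/mL) = 4000
Step-4 factor = 4000 / 200 = 20
v = 10 mL / 20 = 0.500 mL

0.500 mL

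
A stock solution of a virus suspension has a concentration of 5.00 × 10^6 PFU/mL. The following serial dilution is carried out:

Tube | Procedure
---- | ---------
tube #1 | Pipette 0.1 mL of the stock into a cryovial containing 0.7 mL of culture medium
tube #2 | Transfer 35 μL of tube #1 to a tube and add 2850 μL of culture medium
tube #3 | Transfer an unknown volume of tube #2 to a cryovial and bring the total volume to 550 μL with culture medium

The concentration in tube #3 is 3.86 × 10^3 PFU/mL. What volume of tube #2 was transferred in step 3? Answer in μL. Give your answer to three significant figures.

Step 1: 0.1 mL + 0.7 mL = 0.8 mL total → factor 0.8/0.1 = 8
Step 2: 35 μL + 2850 μL = 2885 μL total → factor 2885/35 = 82.429
Step 3: v brought to 550 μL → factor = 550 μL/v
Product of known-step factors = 659.43
Overall factor = 5.00 × 10^6 PFU/mL / (3.86 × 10^3 PFU/mL) = 1295.3
Step-3 factor = 1295.3 / 659.43 = 1.9643
v = 550 μL / 1.9643 = 280 μL

280 μL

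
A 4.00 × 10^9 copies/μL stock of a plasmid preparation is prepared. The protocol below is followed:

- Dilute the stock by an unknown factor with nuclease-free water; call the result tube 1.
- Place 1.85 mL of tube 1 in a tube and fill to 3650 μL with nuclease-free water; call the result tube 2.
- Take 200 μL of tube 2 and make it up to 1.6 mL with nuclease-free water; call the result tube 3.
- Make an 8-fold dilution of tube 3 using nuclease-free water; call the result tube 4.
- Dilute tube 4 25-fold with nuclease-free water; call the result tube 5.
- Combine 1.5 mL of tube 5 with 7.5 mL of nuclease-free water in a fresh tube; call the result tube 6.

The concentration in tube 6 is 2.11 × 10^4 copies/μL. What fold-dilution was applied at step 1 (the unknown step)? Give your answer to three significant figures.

10.0-fold

Step 1: unknown factor x
Step 2: 1.85 mL brought to 3650 μL → factor 3.65/1.85 = 1.973
Step 3: 200 μL brought to 1.6 mL → factor 1600/200 = 8
Step 4: 8-fold → factor 8
Step 5: 25-fold → factor 25
Step 6: 1.5 mL + 7.5 mL = 9 mL total → factor 9/1.5 = 6
Product of known-step factors = 18941
Overall factor = 4.00 × 10^9 copies/μL / (2.11 × 10^4 copies/μL) = 1.8957 × 10^5
x = 1.8957 × 10^5 / 18941 = 10.0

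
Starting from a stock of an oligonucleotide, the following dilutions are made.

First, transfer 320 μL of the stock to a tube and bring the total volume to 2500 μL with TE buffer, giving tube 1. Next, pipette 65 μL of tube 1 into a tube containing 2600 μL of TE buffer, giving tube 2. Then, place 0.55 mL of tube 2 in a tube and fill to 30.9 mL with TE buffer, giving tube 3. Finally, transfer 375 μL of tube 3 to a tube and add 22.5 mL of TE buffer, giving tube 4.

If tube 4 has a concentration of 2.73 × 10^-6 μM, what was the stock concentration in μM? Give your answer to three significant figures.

3.00 μM

Step 1: 320 μL brought to 2500 μL → factor 2500/320 = 7.8125
Step 2: 65 μL + 2600 μL = 2665 μL total → factor 2665/65 = 41
Step 3: 0.55 mL brought to 30.9 mL → factor 30.9/0.55 = 56.182
Step 4: 375 μL + 22.5 mL = 22875 μL total → factor 22875/375 = 61
Overall dilution factor = 7.8125 × 41 × 56.182 × 61 = 1.0977 × 10^6
Stock = 2.73 × 10^-6 μM × 1.0977 × 10^6 = 3.00 μM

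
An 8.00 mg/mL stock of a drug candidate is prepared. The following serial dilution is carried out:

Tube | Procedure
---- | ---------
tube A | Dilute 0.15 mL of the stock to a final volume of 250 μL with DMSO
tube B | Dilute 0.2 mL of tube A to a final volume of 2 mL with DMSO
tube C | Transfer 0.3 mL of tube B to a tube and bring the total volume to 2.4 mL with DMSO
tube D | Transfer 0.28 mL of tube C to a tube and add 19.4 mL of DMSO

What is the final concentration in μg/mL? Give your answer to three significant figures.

0.854 μg/mL

Step 1: 0.15 mL brought to 250 μL → factor 0.25/0.15 = 1.6667
Step 2: 0.2 mL brought to 2 mL → factor 2/0.2 = 10
Step 3: 0.3 mL brought to 2.4 mL → factor 2.4/0.3 = 8
Step 4: 0.28 mL + 19.4 mL = 19.68 mL total → factor 19.68/0.28 = 70.286
Overall dilution factor = 1.6667 × 10 × 8 × 70.286 = 9371.4
Final = 8.00 mg/mL / 9371.4 = 0.0008537 mg/mL = 0.854 μg/mL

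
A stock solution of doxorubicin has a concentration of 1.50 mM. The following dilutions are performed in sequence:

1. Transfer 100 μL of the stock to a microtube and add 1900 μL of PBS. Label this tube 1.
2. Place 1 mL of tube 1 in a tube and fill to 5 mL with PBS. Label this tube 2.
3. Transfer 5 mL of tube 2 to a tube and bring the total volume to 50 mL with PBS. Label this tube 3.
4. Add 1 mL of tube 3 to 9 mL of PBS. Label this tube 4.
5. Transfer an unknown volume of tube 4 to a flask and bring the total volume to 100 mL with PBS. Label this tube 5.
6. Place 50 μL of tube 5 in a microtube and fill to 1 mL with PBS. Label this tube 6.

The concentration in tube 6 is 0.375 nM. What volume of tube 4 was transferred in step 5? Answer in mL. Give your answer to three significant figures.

Step 1: 100 μL + 1900 μL = 2000 μL total → factor 2000/100 = 20
Step 2: 1 mL brought to 5 mL → factor 5/1 = 5
Step 3: 5 mL brought to 50 mL → factor 50/5 = 10
Step 4: 1 mL + 9 mL = 10 mL total → factor 10/1 = 10
Step 5: v brought to 100 mL → factor = 100 mL/v
Step 6: 50 μL brought to 1 mL → factor 1000/50 = 20
Product of known-step factors = 2 × 10^5
Overall factor = 1.50 mM / (0.375 nM) = 4 × 10^6
Step-5 factor = 4 × 10^6 / 2 × 10^5 = 20
v = 100 mL / 20 = 5.00 mL

5.00 mL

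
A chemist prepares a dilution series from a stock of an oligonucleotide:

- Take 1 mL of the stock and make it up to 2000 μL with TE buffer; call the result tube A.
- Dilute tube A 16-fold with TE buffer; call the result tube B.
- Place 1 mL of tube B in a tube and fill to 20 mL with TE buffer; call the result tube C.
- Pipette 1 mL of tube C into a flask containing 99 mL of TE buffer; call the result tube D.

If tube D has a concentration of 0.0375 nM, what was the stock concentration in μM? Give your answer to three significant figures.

2.40 μM

Step 1: 1 mL brought to 2000 μL → factor 2/1 = 2
Step 2: 16-fold → factor 16
Step 3: 1 mL brought to 20 mL → factor 20/1 = 20
Step 4: 1 mL + 99 mL = 100 mL total → factor 100/1 = 100
Overall dilution factor = 2 × 16 × 20 × 100 = 64000
Stock = 0.0375 nM × 64000 = 2400 nM = 2.40 μM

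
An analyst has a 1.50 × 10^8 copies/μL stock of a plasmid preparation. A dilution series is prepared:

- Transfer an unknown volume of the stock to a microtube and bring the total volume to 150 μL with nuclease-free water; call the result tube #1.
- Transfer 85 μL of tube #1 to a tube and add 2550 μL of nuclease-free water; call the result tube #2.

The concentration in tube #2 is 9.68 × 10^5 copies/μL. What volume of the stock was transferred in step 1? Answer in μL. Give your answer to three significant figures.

Step 1: v brought to 150 μL → factor = 150 μL/v
Step 2: 85 μL + 2550 μL = 2635 μL total → factor 2635/85 = 31
Product of known-step factors = 31
Overall factor = 1.50 × 10^8 copies/μL / (9.68 × 10^5 copies/μL) = 154.96
Step-1 factor = 154.96 / 31 = 4.9987
v = 150 μL / 4.9987 = 30.0 μL

30.0 μL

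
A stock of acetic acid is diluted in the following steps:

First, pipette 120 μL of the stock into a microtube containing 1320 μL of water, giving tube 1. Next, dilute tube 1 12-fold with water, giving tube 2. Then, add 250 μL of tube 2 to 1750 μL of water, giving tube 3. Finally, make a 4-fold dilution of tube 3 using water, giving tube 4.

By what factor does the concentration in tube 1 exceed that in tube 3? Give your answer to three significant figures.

Step 1: 120 μL + 1320 μL = 1440 μL total → factor 1440/120 = 12
Step 2: 12-fold → factor 12
Step 3: 250 μL + 1750 μL = 2000 μL total → factor 2000/250 = 8
Dilution factor to tube 1 = 12; to tube 3 = 1152
[tube 1]/[tube 3] = (factor to tube 3)/(factor to tube 1) = 1152/12 = 96.0

96.0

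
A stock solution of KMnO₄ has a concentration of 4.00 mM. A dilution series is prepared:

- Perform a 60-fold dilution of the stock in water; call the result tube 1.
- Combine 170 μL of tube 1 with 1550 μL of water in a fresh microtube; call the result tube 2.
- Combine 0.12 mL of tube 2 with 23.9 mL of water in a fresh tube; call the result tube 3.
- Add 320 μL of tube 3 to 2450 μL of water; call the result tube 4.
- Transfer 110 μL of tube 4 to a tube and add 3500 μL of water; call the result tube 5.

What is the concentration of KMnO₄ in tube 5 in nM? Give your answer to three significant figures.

0.116 nM

Step 1: 60-fold → factor 60
Step 2: 170 μL + 1550 μL = 1720 μL total → factor 1720/170 = 10.118
Step 3: 0.12 mL + 23.9 mL = 24.02 mL total → factor 24.02/0.12 = 200.17
Step 4: 320 μL + 2450 μL = 2770 μL total → factor 2770/320 = 8.6562
Step 5: 110 μL + 3500 μL = 3610 μL total → factor 3610/110 = 32.818
Overall dilution factor = 60 × 10.118 × 200.17 × 8.6562 × 32.818 = 3.452 × 10^7
Final = 4.00 mM / 3.452 × 10^7 = 1.159 × 10^-7 mM = 0.116 nM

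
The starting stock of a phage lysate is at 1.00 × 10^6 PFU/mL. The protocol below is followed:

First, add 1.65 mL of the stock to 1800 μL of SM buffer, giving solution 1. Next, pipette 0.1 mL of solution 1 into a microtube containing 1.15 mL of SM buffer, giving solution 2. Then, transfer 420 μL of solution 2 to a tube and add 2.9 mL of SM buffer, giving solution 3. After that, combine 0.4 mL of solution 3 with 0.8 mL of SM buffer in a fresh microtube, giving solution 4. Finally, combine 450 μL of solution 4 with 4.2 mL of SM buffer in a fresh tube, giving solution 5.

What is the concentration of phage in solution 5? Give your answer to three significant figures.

156 PFU/mL

Step 1: 1.65 mL + 1800 μL = 3.45 mL total → factor 3.45/1.65 = 2.0909
Step 2: 0.1 mL + 1.15 mL = 1.25 mL total → factor 1.25/0.1 = 12.5
Step 3: 420 μL + 2.9 mL = 3320 μL total → factor 3320/420 = 7.9048
Step 4: 0.4 mL + 0.8 mL = 1.2 mL total → factor 1.2/0.4 = 3
Step 5: 450 μL + 4.2 mL = 4650 μL total → factor 4650/450 = 10.333
Overall dilution factor = 2.0909 × 12.5 × 7.9048 × 3 × 10.333 = 6404.7
Final = 1.00 × 10^6 PFU/mL / 6404.7 = 156 PFU/mL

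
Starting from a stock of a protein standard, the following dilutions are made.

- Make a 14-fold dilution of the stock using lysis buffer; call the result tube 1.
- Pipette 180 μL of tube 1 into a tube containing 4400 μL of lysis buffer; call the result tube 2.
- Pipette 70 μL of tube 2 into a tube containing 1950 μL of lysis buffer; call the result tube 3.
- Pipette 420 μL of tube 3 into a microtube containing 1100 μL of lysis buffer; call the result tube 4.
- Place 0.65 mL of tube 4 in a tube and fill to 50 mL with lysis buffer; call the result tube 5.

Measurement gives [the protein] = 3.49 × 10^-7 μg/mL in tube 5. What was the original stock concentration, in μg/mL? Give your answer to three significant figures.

Step 1: 14-fold → factor 14
Step 2: 180 μL + 4400 μL = 4580 μL total → factor 4580/180 = 25.444
Step 3: 70 μL + 1950 μL = 2020 μL total → factor 2020/70 = 28.857
Step 4: 420 μL + 1100 μL = 1520 μL total → factor 1520/420 = 3.619
Step 5: 0.65 mL brought to 50 mL → factor 50/0.65 = 76.923
Overall dilution factor = 14 × 25.444 × 28.857 × 3.619 × 76.923 = 2.8617 × 10^6
Stock = 3.49 × 10^-7 μg/mL × 2.8617 × 10^6 = 0.999 μg/mL

0.999 μg/mL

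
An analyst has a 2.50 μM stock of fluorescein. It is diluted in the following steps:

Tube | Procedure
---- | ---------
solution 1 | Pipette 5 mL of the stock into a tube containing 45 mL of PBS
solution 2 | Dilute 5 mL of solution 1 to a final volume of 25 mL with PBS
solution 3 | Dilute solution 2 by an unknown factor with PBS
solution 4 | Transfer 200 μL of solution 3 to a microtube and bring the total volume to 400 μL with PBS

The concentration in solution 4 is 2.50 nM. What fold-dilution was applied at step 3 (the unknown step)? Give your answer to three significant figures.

Step 1: 5 mL + 45 mL = 50 mL total → factor 50/5 = 10
Step 2: 5 mL brought to 25 mL → factor 25/5 = 5
Step 3: unknown factor x
Step 4: 200 μL brought to 400 μL → factor 400/200 = 2
Product of known-step factors = 100
Overall factor = 2.50 μM / (2.50 nM) = 1000
x = 1000 / 100 = 10.0

10.0-fold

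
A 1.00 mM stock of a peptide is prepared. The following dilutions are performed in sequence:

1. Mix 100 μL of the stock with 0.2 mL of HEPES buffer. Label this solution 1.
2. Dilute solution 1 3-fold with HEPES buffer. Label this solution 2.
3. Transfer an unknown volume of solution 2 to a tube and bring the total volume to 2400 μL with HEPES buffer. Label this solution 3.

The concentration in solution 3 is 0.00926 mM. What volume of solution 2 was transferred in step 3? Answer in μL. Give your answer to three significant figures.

200 μL

Step 1: 100 μL + 0.2 mL = 300 μL total → factor 300/100 = 3
Step 2: 3-fold → factor 3
Step 3: v brought to 2400 μL → factor = 2400 μL/v
Product of known-step factors = 9
Overall factor = 1.00 mM / (0.00926 mM) = 107.99
Step-3 factor = 107.99 / 9 = 11.999
v = 2400 μL / 11.999 = 200 μL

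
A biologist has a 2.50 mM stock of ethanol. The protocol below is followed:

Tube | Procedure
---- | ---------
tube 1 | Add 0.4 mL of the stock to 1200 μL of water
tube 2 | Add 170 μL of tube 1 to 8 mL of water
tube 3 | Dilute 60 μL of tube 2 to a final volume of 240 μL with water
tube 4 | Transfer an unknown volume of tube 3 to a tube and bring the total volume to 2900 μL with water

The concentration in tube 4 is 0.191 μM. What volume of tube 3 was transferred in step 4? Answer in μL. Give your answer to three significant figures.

170 μL

Step 1: 0.4 mL + 1200 μL = 1.6 mL total → factor 1.6/0.4 = 4
Step 2: 170 μL + 8 mL = 8170 μL total → factor 8170/170 = 48.059
Step 3: 60 μL brought to 240 μL → factor 240/60 = 4
Step 4: v brought to 2900 μL → factor = 2900 μL/v
Product of known-step factors = 768.94
Overall factor = 2.50 mM / (0.191 μM) = 13089
Step-4 factor = 13089 / 768.94 = 17.022
v = 2900 μL / 17.022 = 170 μL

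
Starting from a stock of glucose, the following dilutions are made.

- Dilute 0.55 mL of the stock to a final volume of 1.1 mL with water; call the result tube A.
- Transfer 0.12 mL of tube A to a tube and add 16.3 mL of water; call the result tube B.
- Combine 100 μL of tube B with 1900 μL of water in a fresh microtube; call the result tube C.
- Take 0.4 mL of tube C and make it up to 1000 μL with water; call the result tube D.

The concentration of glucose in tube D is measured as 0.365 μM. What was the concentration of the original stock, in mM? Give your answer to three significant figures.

4.99 mM

Step 1: 0.55 mL brought to 1.1 mL → factor 1.1/0.55 = 2
Step 2: 0.12 mL + 16.3 mL = 16.42 mL total → factor 16.42/0.12 = 136.83
Step 3: 100 μL + 1900 μL = 2000 μL total → factor 2000/100 = 20
Step 4: 0.4 mL brought to 1000 μL → factor 1/0.4 = 2.5
Overall dilution factor = 2 × 136.83 × 20 × 2.5 = 13683
Stock = 0.365 μM × 13683 = 4994 μM = 4.99 mM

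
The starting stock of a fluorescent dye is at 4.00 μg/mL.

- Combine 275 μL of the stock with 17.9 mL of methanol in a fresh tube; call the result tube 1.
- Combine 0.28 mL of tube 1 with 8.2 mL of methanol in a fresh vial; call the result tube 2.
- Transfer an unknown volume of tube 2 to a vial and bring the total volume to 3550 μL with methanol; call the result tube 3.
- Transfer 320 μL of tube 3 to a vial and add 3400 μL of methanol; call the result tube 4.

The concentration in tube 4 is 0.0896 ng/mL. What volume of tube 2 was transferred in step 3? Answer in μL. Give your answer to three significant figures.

1.85 × 10^3 μL

Step 1: 275 μL + 17.9 mL = 18175 μL total → factor 18175/275 = 66.091
Step 2: 0.28 mL + 8.2 mL = 8.48 mL total → factor 8.48/0.28 = 30.286
Step 3: v brought to 3550 μL → factor = 3550 μL/v
Step 4: 320 μL + 3400 μL = 3720 μL total → factor 3720/320 = 11.625
Product of known-step factors = 23269
Overall factor = 4.00 μg/mL / (0.0896 ng/mL) = 44643
Step-3 factor = 44643 / 23269 = 1.9186
v = 3550 μL / 1.9186 = 1.85 × 10^3 μL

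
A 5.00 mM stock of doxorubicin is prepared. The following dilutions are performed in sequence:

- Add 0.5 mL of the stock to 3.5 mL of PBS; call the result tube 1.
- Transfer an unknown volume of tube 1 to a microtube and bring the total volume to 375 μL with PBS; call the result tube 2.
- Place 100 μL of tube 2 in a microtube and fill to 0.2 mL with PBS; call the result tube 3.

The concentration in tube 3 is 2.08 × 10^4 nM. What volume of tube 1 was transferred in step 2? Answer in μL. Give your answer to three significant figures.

Step 1: 0.5 mL + 3.5 mL = 4 mL total → factor 4/0.5 = 8
Step 2: v brought to 375 μL → factor = 375 μL/v
Step 3: 100 μL brought to 0.2 mL → factor 200/100 = 2
Product of known-step factors = 16
Overall factor = 5.00 mM / (2.08 × 10^4 nM) = 240.38
Step-2 factor = 240.38 / 16 = 15.024
v = 375 μL / 15.024 = 25.0 μL

25.0 μL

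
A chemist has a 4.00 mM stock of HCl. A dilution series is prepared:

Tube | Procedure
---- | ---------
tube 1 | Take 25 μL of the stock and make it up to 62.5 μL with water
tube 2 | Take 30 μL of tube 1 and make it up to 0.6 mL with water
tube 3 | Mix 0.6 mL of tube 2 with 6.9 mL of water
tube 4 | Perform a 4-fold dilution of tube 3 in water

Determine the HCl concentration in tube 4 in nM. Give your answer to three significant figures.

Step 1: 25 μL brought to 62.5 μL → factor 62.5/25 = 2.5
Step 2: 30 μL brought to 0.6 mL → factor 600/30 = 20
Step 3: 0.6 mL + 6.9 mL = 7.5 mL total → factor 7.5/0.6 = 12.5
Step 4: 4-fold → factor 4
Overall dilution factor = 2.5 × 20 × 12.5 × 4 = 2500
Final = 4.00 mM / 2500 = 0.001600 mM = 1.60 × 10^3 nM

1.60 × 10^3 nM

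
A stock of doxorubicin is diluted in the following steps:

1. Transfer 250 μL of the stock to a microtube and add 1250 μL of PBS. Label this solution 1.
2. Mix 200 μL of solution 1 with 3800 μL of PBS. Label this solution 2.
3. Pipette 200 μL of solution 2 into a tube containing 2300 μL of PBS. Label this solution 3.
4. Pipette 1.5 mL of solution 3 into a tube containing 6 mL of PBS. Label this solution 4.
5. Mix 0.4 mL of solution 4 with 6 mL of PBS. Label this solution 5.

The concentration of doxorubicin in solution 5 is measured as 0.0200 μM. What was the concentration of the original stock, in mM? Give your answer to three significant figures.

Step 1: 250 μL + 1250 μL = 1500 μL total → factor 1500/250 = 6
Step 2: 200 μL + 3800 μL = 4000 μL total → factor 4000/200 = 20
Step 3: 200 μL + 2300 μL = 2500 μL total → factor 2500/200 = 12.5
Step 4: 1.5 mL + 6 mL = 7.5 mL total → factor 7.5/1.5 = 5
Step 5: 0.4 mL + 6 mL = 6.4 mL total → factor 6.4/0.4 = 16
Overall dilution factor = 6 × 20 × 12.5 × 5 × 16 = 1.2 × 10^5
Stock = 0.0200 μM × 1.2 × 10^5 = 2400 μM = 2.40 mM

2.40 mM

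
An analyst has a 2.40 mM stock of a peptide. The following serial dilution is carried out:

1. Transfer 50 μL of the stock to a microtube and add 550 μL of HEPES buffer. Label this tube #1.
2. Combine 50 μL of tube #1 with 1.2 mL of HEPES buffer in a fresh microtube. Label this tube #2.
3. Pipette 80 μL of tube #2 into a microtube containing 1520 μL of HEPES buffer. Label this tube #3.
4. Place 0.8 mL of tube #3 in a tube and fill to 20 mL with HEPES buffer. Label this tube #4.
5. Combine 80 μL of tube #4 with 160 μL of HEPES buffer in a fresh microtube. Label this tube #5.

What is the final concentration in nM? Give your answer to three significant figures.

5.33 nM

Step 1: 50 μL + 550 μL = 600 μL total → factor 600/50 = 12
Step 2: 50 μL + 1.2 mL = 1250 μL total → factor 1250/50 = 25
Step 3: 80 μL + 1520 μL = 1600 μL total → factor 1600/80 = 20
Step 4: 0.8 mL brought to 20 mL → factor 20/0.8 = 25
Step 5: 80 μL + 160 μL = 240 μL total → factor 240/80 = 3
Overall dilution factor = 12 × 25 × 20 × 25 × 3 = 4.5 × 10^5
Final = 2.40 mM / 4.5 × 10^5 = 5.333 × 10^-6 mM = 5.33 nM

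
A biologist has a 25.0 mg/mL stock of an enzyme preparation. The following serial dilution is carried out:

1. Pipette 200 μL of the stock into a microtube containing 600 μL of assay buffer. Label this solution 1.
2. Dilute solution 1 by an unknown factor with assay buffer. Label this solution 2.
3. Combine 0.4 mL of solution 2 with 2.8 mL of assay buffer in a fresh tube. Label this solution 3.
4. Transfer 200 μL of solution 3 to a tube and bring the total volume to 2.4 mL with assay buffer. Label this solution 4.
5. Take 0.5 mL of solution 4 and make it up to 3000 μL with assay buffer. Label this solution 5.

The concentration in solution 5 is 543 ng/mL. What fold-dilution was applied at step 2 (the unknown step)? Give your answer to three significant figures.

Step 1: 200 μL + 600 μL = 800 μL total → factor 800/200 = 4
Step 2: unknown factor x
Step 3: 0.4 mL + 2.8 mL = 3.2 mL total → factor 3.2/0.4 = 8
Step 4: 200 μL brought to 2.4 mL → factor 2400/200 = 12
Step 5: 0.5 mL brought to 3000 μL → factor 3/0.5 = 6
Product of known-step factors = 2304
Overall factor = 25.0 mg/mL / (543 ng/mL) = 46041
x = 46041 / 2304 = 20.0

20.0-fold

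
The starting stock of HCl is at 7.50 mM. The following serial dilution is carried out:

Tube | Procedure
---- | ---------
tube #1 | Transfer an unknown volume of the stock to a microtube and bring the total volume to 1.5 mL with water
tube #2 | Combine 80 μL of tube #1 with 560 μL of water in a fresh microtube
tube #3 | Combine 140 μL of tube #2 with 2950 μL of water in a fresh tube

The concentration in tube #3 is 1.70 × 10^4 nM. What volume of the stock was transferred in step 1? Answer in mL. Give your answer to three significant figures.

Step 1: v brought to 1.5 mL → factor = 1.5 mL/v
Step 2: 80 μL + 560 μL = 640 μL total → factor 640/80 = 8
Step 3: 140 μL + 2950 μL = 3090 μL total → factor 3090/140 = 22.071
Product of known-step factors = 176.57
Overall factor = 7.50 mM / (1.70 × 10^4 nM) = 441.18
Step-1 factor = 441.18 / 176.57 = 2.4986
v = 1.5 mL / 2.4986 = 0.600 mL

0.600 mL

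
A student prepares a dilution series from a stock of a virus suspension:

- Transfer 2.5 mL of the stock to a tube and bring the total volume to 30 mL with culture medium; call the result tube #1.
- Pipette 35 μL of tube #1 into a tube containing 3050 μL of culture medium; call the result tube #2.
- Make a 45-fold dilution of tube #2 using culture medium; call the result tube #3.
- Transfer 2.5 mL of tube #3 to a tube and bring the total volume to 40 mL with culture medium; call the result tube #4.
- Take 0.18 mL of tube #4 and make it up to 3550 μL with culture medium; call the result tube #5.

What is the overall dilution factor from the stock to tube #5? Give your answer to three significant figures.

1.50 × 10^7

Step 1: 2.5 mL brought to 30 mL → factor 30/2.5 = 12
Step 2: 35 μL + 3050 μL = 3085 μL total → factor 3085/35 = 88.143
Step 3: 45-fold → factor 45
Step 4: 2.5 mL brought to 40 mL → factor 40/2.5 = 16
Step 5: 0.18 mL brought to 3550 μL → factor 3.55/0.18 = 19.722
Overall dilution factor = 12 × 88.143 × 45 × 16 × 19.722 = 1.502 × 10^7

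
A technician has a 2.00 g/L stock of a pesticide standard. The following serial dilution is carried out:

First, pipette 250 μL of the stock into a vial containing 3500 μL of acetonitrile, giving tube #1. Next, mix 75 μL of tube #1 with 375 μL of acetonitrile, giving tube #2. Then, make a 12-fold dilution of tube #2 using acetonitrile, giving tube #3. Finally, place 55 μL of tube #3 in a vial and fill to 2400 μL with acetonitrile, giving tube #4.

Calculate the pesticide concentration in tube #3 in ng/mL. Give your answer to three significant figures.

Step 1: 250 μL + 3500 μL = 3750 μL total → factor 3750/250 = 15
Step 2: 75 μL + 375 μL = 450 μL total → factor 450/75 = 6
Step 3: 12-fold → factor 12
Dilution factor through tube #3 = 15 × 6 × 12 = 1080
[tube #3] = 2.00 g/L / 1080 = 0.001852 g/L = 1.85 × 10^3 ng/mL

1.85 × 10^3 ng/mL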